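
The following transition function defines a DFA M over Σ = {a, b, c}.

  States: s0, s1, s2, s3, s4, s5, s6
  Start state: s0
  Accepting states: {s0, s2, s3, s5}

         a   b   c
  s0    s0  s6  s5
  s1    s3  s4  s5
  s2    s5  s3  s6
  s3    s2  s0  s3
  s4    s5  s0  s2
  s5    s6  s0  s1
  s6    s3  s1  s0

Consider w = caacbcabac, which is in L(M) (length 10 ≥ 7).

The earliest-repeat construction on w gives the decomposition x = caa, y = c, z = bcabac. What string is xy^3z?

caacccbcabac

xy^3z = caa·c·c·c·bcabac = caacccbcabac.
Reading y = c takes M from s3 back to s3, so after x·y·y·y the machine is still in s3, and z then leads to the accepting state s3. Hence caacccbcabac ∈ L(M).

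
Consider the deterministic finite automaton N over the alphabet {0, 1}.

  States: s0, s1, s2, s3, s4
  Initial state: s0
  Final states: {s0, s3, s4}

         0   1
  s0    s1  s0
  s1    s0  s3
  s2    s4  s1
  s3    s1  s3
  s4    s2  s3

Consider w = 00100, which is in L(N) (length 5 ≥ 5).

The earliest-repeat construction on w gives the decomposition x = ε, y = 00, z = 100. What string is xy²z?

0000100

xy^2z = ε·00·00·100 = 0000100.
Reading y = 00 takes N from s0 back to s0, so after x·y·y the machine is still in s0, and z then leads to the accepting state s0. Hence 0000100 ∈ L(N).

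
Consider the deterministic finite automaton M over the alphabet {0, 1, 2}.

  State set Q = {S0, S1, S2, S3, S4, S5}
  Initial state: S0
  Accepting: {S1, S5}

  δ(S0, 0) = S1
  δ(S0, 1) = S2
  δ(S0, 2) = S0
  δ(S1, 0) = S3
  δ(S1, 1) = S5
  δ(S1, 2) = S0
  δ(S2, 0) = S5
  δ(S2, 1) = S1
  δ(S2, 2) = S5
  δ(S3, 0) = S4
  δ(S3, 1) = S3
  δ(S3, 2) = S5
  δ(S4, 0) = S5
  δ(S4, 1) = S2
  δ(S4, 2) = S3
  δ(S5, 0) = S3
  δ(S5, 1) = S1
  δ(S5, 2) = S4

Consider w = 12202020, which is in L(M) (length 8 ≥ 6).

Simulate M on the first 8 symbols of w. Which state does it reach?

S5

State sequence: S0 -1-> S2 -2-> S5 -2-> S4 -0-> S5 -2-> S4 -0-> S5 -2-> S4 -0-> S5

After reading 8 characters, M is in state S5.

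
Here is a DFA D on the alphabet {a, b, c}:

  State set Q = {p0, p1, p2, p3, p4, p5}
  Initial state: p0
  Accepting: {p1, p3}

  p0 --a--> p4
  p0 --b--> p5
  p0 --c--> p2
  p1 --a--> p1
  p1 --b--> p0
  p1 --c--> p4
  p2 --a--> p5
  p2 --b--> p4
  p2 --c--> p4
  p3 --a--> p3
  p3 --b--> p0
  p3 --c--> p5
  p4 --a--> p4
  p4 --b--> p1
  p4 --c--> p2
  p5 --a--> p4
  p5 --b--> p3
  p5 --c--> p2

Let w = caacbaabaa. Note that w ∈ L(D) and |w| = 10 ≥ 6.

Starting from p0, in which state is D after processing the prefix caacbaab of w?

State sequence: p0 -c-> p2 -a-> p5 -a-> p4 -c-> p2 -b-> p4 -a-> p4 -a-> p4 -b-> p1

After reading 8 characters, D is in state p1.

p1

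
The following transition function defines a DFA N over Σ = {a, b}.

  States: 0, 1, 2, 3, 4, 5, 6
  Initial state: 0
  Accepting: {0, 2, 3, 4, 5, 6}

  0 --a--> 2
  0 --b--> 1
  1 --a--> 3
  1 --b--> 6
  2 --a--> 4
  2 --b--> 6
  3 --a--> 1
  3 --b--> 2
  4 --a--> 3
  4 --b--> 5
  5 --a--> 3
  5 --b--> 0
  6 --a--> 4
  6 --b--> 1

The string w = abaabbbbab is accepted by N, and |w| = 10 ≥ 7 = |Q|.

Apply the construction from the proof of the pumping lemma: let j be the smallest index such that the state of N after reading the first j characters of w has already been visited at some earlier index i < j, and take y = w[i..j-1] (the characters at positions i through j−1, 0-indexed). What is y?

Run of N on w = a b a a b b b b a b:
  step 0: 0  (start)
  step 1: 2  (read a: 0→2)
  step 2: 6  (read b: 2→6)
  step 3: 4  (read a: 6→4)
  step 4: 3  (read a: 4→3)
  step 5: 2  (read b: 3→2)   ← first repeat (2 seen earlier)
  step 6: 6  (read b: 2→6)
  step 7: 1  (read b: 6→1)
  step 8: 6  (read b: 1→6)
  step 9: 4  (read a: 6→4)
  step 10: 5  (read b: 4→5)

So i = 1, j = 5, giving x = w[0:1] = a, y = w[1:5] = baab, z = w[5:10] = bbbab.
Check: |xy| = 5 ≤ 7 and |y| = 4 ≥ 1. Reading y takes N from 2 back to 2, so every xyⁱz is accepted.
Pumping length from the standard proof: p = 7 (the number of states). The repeated state found above gives |xy| = j ≤ 7 and |y| = j − i ≥ 1.

baab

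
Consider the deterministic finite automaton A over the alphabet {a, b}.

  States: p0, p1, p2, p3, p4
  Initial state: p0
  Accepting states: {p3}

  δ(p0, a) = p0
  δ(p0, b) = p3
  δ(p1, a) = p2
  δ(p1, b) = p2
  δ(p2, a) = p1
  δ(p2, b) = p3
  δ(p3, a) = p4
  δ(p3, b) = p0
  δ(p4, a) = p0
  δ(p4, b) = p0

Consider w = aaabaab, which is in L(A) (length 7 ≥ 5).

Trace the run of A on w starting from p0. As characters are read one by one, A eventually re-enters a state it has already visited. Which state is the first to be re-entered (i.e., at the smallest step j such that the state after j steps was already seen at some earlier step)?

p0

Run of A on w = a a a b a a b:
  step 0: p0  (start)
  step 1: p0  (read a: p0→p0)   ← first repeat (p0 seen earlier)
  step 2: p0  (read a: p0→p0)
  step 3: p0  (read a: p0→p0)
  step 4: p3  (read b: p0→p3)
  step 5: p4  (read a: p3→p4)
  step 6: p0  (read a: p4→p0)
  step 7: p3  (read b: p0→p3)

The earliest repeat is at step j = 1: A is in p0, which it already visited at step i = 0.
With |Q| = 5, pigeonhole forces a state repeat no later than step 5; the substring read between the first and second visits to that state can be pumped.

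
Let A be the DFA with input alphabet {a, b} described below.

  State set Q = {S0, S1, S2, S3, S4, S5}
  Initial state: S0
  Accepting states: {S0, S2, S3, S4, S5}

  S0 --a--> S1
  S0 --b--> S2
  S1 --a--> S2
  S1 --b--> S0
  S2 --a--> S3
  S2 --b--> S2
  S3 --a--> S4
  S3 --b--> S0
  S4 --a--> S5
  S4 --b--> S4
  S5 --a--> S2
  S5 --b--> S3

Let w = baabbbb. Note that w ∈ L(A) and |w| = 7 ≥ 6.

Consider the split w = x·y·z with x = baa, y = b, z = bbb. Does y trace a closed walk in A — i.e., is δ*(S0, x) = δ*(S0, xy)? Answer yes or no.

Run of A on the first 4 characters of w = b a a b:
  step 0: S0  (start)
  step 1: S2  (read b: S0→S2)
  step 2: S3  (read a: S2→S3)
  step 3: S4  (read a: S3→S4)
  step 4: S4  (read b: S4→S4)

After x (step 3): S4. After xy (step 4): S4.
They match, so y = b drives A around a cycle from S4 back to itself; pumping y any number of times keeps A in S4 before reading z, and xyⁱz ∈ L(A) for every i ≥ 0.

yes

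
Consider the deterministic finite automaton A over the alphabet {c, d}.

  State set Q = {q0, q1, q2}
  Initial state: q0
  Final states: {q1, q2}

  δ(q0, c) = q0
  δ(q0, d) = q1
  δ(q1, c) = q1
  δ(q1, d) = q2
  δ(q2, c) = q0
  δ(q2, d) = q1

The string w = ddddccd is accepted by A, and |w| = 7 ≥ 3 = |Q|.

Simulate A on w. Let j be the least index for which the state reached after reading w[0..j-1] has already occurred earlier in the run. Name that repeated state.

Run of A on w = d d d d c c d:
  step 0: q0  (start)
  step 1: q1  (read d: q0→q1)
  step 2: q2  (read d: q1→q2)
  step 3: q1  (read d: q2→q1)   ← first repeat (q1 seen earlier)
  step 4: q2  (read d: q1→q2)
  step 5: q0  (read c: q2→q0)
  step 6: q0  (read c: q0→q0)
  step 7: q1  (read d: q0→q1)

The earliest repeat is at step j = 3: A is in q1, which it already visited at step i = 1.

q1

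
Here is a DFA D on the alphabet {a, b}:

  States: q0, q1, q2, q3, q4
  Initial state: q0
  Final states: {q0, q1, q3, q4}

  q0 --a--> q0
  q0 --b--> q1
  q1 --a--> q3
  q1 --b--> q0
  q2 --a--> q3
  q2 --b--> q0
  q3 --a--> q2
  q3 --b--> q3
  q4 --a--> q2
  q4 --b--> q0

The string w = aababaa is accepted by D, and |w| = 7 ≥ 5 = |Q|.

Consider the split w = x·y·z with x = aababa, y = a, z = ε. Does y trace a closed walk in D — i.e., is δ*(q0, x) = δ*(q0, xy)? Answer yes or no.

State sequence: q0 -a-> q0 -a-> q0 -b-> q1 -a-> q3 -b-> q3 -a-> q2 -a-> q3

After x (step 6): q2. After xy (step 7): q3.
They differ (q2 ≠ q3), so y is not a cycle from the state after x; this split is not the one the pumping-lemma construction produces, and pumping y need not keep the string in L(D).

no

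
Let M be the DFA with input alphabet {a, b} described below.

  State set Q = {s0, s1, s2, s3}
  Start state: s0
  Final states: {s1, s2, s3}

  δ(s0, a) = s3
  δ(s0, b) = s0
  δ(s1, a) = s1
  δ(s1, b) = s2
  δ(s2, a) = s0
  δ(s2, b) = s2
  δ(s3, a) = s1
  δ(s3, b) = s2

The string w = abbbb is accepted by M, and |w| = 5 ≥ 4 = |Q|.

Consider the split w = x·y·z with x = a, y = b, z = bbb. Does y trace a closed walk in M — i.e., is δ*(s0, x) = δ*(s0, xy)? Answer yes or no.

no

State sequence: s0 -a-> s3 -b-> s2

After x (step 1): s3. After xy (step 2): s2.
They differ (s3 ≠ s2), so y is not a cycle from the state after x; this split is not the one the pumping-lemma construction produces, and pumping y need not keep the string in L(M).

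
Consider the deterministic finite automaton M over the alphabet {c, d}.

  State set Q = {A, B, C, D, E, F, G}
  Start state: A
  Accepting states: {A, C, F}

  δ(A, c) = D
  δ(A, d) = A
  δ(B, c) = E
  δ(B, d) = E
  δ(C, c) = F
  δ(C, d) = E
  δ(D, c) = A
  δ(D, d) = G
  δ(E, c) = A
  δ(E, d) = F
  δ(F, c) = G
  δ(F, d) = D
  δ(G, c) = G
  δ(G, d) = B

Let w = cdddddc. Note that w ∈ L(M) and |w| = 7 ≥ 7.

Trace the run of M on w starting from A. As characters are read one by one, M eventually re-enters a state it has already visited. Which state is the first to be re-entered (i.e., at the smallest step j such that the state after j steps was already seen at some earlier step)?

D

State sequence: A -c-> D -d-> G -d-> B -d-> E -d-> F -d-> D -c-> A
First repeat at step 6: D was already visited.

The earliest repeat is at step j = 6: M is in D, which it already visited at step i = 1.
The DFA has 7 states, so the proof of the pumping lemma guarantees a repeated state among the first 7+1 visited; the segment between the two visits is the pumpable y.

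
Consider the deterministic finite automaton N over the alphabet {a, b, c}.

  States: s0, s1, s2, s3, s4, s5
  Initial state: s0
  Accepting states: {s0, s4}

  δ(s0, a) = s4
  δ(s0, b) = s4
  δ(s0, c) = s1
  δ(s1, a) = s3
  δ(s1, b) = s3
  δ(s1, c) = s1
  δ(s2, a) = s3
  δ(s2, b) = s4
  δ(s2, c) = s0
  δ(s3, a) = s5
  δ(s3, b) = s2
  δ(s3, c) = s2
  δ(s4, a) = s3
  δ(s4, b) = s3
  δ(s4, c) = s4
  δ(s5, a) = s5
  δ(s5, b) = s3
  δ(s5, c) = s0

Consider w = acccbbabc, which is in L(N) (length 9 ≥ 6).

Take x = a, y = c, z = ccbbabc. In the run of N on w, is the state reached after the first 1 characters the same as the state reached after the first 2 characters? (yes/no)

State sequence: s0 -a-> s4 -c-> s4

After x (step 1): s4. After xy (step 2): s4.
They match, so y = c drives N around a cycle from s4 back to itself; pumping y any number of times keeps N in s4 before reading z, and xyⁱz ∈ L(N) for every i ≥ 0.

yes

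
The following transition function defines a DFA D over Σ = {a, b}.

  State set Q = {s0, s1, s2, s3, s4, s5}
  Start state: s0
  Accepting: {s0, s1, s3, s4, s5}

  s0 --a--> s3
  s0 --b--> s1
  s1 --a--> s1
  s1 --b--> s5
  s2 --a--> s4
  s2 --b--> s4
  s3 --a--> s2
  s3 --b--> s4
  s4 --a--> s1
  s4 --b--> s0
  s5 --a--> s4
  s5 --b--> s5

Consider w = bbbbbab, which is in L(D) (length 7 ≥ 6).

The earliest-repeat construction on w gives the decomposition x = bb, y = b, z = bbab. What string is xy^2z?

bbbbbbab

xy^2z = bb·b·b·bbab = bbbbbbab.
Reading y = b takes D from s5 back to s5, so after x·y·y the machine is still in s5, and z then leads to the accepting state s0. Hence bbbbbbab ∈ L(D).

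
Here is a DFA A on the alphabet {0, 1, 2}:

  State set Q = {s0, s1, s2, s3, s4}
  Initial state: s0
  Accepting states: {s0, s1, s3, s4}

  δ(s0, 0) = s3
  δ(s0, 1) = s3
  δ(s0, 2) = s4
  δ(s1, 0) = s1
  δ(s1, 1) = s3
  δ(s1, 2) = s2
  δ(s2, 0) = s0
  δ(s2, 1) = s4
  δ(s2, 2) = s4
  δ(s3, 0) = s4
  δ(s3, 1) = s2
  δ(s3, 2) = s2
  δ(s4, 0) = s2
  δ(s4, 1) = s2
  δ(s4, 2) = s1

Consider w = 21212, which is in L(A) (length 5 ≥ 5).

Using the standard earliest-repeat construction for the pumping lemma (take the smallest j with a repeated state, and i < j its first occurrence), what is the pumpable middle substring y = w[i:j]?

State sequence: s0 -2-> s4 -1-> s2 -2-> s4 -1-> s2 -2-> s4
First repeat at step 3: s4 was already visited.

So i = 1, j = 3, giving x = w[0:1] = 2, y = w[1:3] = 12, z = w[3:5] = 12.
Check: |xy| = 3 ≤ 5 and |y| = 2 ≥ 1. Reading y takes A from s4 back to s4, so every xyⁱz is accepted.

12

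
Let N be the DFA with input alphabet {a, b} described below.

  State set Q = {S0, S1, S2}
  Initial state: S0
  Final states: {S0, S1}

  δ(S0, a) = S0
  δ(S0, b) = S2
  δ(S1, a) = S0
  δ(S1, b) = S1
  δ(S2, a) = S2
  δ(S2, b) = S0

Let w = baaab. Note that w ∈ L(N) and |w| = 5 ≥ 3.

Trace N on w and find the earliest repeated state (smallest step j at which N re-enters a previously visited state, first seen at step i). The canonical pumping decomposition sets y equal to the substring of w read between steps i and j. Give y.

a

Run of N on w = b a a a b:
  step 0: S0  (start)
  step 1: S2  (read b: S0→S2)
  step 2: S2  (read a: S2→S2)   ← first repeat (S2 seen earlier)
  step 3: S2  (read a: S2→S2)
  step 4: S2  (read a: S2→S2)
  step 5: S0  (read b: S2→S0)

So i = 1, j = 2, giving x = w[0:1] = b, y = w[1:2] = a, z = w[2:5] = aab.
Check: |xy| = 2 ≤ 3 and |y| = 1 ≥ 1. Reading y takes N from S2 back to S2, so every xyⁱz is accepted.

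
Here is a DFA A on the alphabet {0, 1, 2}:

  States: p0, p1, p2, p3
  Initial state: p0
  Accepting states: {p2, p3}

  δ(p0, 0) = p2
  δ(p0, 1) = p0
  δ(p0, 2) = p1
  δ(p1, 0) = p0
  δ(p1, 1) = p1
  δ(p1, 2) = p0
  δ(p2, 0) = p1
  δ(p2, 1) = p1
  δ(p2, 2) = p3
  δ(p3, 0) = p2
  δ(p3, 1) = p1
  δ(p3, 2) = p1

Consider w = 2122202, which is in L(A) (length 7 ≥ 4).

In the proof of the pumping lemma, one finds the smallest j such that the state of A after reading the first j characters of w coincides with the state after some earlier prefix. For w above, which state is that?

State sequence: p0 -2-> p1 -1-> p1 -2-> p0 -2-> p1 -2-> p0 -0-> p2 -2-> p3
First repeat at step 2: p1 was already visited.

The earliest repeat is at step j = 2: A is in p1, which it already visited at step i = 1.
Pumping length from the standard proof: p = 4 (the number of states). The repeated state found above gives |xy| = j ≤ 4 and |y| = j − i ≥ 1.

p1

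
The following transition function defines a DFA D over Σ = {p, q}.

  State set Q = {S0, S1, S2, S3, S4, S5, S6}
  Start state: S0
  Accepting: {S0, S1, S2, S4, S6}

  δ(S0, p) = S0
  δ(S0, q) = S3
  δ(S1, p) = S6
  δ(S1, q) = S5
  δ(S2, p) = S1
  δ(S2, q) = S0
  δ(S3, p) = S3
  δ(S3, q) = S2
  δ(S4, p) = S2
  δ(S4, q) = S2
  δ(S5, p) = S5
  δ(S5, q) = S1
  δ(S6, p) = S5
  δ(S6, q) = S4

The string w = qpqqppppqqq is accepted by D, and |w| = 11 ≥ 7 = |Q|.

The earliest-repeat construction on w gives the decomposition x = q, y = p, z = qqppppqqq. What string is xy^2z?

qppqqppppqqq

xy^2z = q·p·p·qqppppqqq = qppqqppppqqq.
Reading y = p takes D from S3 back to S3, so after x·y·y the machine is still in S3, and z then leads to the accepting state S0. Hence qppqqppppqqq ∈ L(D).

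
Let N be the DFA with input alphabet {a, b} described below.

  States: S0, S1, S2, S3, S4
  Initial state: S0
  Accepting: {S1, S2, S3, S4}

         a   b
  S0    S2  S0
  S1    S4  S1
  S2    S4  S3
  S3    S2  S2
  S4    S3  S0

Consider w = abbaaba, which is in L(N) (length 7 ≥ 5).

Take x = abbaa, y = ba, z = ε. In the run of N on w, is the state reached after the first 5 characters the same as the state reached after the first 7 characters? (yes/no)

State sequence: S0 -a-> S2 -b-> S3 -b-> S2 -a-> S4 -a-> S3 -b-> S2 -a-> S4

After x (step 5): S3. After xy (step 7): S4.
They differ (S3 ≠ S4), so y is not a cycle from the state after x; this split is not the one the pumping-lemma construction produces, and pumping y need not keep the string in L(N).

no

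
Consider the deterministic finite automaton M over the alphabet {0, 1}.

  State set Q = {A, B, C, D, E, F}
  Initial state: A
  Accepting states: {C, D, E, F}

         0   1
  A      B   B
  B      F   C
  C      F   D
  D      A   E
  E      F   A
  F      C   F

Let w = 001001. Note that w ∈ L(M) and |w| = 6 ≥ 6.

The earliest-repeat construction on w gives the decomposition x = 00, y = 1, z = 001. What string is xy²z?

0011001

xy^2z = 00·1·1·001 = 0011001.
Reading y = 1 takes M from F back to F, so after x·y·y the machine is still in F, and z then leads to the accepting state F. Hence 0011001 ∈ L(M).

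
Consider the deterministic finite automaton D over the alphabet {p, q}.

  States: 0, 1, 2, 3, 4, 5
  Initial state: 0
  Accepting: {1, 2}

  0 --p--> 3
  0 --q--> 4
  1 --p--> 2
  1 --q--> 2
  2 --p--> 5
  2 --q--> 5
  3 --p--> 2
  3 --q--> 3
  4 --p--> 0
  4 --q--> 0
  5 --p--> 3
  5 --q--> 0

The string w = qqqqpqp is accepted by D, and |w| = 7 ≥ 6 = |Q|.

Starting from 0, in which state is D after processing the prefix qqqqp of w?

Run of D on the first 5 characters of w = q q q q p:
  step 0: 0  (start)
  step 1: 4  (read q: 0→4)
  step 2: 0  (read q: 4→0)
  step 3: 4  (read q: 0→4)
  step 4: 0  (read q: 4→0)
  step 5: 3  (read p: 0→3)

After reading 5 characters, D is in state 3.

3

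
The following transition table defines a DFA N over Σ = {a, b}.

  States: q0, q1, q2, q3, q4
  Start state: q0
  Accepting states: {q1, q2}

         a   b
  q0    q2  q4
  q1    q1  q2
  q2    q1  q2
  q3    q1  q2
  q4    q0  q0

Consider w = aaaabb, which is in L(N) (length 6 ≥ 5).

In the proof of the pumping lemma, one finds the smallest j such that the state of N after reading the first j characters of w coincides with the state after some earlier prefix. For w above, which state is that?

Run of N on w = a a a a b b:
  step 0: q0  (start)
  step 1: q2  (read a: q0→q2)
  step 2: q1  (read a: q2→q1)
  step 3: q1  (read a: q1→q1)   ← first repeat (q1 seen earlier)
  step 4: q1  (read a: q1→q1)
  step 5: q2  (read b: q1→q2)
  step 6: q2  (read b: q2→q2)

The earliest repeat is at step j = 3: N is in q1, which it already visited at step i = 2.
The DFA has 5 states, so the proof of the pumping lemma guarantees a repeated state among the first 5+1 visited; the segment between the two visits is the pumpable y.

q1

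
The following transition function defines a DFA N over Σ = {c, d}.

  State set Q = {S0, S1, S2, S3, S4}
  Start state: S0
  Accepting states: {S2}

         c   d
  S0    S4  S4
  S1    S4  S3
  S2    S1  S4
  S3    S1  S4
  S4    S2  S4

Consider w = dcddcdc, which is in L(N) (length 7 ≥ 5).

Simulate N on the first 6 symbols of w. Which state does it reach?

State sequence: S0 -d-> S4 -c-> S2 -d-> S4 -d-> S4 -c-> S2 -d-> S4

After reading 6 characters, N is in state S4.
(This kind of state-tracing is the core of the pumping-lemma construction: with 5 states, pigeonhole forces a repeat within the first 5 steps.)

S4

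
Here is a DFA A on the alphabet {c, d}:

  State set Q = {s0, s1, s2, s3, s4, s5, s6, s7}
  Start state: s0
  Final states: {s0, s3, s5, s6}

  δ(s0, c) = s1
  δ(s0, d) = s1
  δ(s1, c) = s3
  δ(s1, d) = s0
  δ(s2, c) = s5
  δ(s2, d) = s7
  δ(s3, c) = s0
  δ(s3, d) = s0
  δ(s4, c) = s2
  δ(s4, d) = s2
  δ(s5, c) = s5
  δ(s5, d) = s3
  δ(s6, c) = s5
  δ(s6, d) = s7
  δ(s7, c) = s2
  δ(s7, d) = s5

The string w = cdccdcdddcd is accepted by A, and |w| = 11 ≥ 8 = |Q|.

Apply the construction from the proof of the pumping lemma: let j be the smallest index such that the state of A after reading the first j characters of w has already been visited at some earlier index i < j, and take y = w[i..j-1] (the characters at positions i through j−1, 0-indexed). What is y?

State sequence: s0 -c-> s1 -d-> s0 -c-> s1 -c-> s3 -d-> s0 -c-> s1 -d-> s0 -d-> s1 -d-> s0 -c-> s1 -d-> s0
First repeat at step 2: s0 was already visited.

So i = 0, j = 2, giving x = w[0:0] = ε, y = w[0:2] = cd, z = w[2:11] = ccdcdddcd.
Check: |xy| = 2 ≤ 8 and |y| = 2 ≥ 1. Reading y takes A from s0 back to s0, so every xyⁱz is accepted.

cd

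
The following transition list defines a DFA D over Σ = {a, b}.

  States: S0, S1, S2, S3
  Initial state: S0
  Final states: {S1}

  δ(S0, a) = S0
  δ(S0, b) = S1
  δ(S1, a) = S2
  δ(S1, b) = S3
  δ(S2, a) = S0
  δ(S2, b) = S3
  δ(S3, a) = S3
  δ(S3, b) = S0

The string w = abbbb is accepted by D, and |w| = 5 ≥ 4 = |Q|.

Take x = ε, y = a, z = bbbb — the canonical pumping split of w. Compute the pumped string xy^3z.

xy^3z = ε·a·a·a·bbbb = aaabbbb.
Reading y = a takes D from S0 back to S0, so after x·y·y·y the machine is still in S0, and z then leads to the accepting state S1. Hence aaabbbb ∈ L(D).

aaabbbb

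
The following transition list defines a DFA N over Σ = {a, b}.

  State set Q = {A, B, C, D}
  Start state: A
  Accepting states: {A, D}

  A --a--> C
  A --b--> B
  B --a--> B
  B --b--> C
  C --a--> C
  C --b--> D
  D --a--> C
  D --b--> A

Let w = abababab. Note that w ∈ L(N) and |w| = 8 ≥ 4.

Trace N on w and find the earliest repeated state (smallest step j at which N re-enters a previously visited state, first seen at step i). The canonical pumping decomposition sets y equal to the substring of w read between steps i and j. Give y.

State sequence: A -a-> C -b-> D -a-> C -b-> D -a-> C -b-> D -a-> C -b-> D
First repeat at step 3: C was already visited.

So i = 1, j = 3, giving x = w[0:1] = a, y = w[1:3] = ba, z = w[3:8] = babab.
Check: |xy| = 3 ≤ 4 and |y| = 2 ≥ 1. Reading y takes N from C back to C, so every xyⁱz is accepted.

ba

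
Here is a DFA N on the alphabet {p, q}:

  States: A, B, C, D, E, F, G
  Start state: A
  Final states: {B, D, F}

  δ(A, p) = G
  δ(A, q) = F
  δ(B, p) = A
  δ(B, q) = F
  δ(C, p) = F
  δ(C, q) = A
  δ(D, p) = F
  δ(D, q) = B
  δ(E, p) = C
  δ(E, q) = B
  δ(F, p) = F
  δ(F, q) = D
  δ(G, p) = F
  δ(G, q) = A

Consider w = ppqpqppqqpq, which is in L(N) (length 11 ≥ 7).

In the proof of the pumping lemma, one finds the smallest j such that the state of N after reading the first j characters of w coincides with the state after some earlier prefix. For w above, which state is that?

F

State sequence: A -p-> G -p-> F -q-> D -p-> F -q-> D -p-> F -p-> F -q-> D -q-> B -p-> A -q-> F
First repeat at step 4: F was already visited.

The earliest repeat is at step j = 4: N is in F, which it already visited at step i = 2.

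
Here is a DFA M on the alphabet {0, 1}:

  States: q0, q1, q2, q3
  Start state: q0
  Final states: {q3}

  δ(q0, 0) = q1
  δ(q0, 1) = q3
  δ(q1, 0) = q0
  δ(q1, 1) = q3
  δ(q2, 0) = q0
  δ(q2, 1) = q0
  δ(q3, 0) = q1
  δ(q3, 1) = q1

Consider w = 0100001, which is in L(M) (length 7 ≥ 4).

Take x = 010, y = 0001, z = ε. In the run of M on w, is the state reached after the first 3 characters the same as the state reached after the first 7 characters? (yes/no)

no

Run of M on the first 7 characters of w = 0 1 0 0 0 0 1:
  step 0: q0  (start)
  step 1: q1  (read 0: q0→q1)
  step 2: q3  (read 1: q1→q3)
  step 3: q1  (read 0: q3→q1)
  step 4: q0  (read 0: q1→q0)
  step 5: q1  (read 0: q0→q1)
  step 6: q0  (read 0: q1→q0)
  step 7: q3  (read 1: q0→q3)

After x (step 3): q1. After xy (step 7): q3.
They differ (q1 ≠ q3), so y is not a cycle from the state after x; this split is not the one the pumping-lemma construction produces, and pumping y need not keep the string in L(M).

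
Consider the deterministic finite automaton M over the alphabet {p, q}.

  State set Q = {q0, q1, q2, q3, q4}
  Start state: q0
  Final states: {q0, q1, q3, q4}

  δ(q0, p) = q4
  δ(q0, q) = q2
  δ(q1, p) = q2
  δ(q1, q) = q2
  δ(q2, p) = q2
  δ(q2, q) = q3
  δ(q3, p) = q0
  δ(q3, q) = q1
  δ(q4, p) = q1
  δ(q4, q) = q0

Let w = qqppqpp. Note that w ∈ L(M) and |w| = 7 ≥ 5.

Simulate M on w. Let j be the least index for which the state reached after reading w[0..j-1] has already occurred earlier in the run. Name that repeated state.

q0

Run of M on w = q q p p q p p:
  step 0: q0  (start)
  step 1: q2  (read q: q0→q2)
  step 2: q3  (read q: q2→q3)
  step 3: q0  (read p: q3→q0)   ← first repeat (q0 seen earlier)
  step 4: q4  (read p: q0→q4)
  step 5: q0  (read q: q4→q0)
  step 6: q4  (read p: q0→q4)
  step 7: q1  (read p: q4→q1)

The earliest repeat is at step j = 3: M is in q0, which it already visited at step i = 0.
With |Q| = 5, pigeonhole forces a state repeat no later than step 5; the substring read between the first and second visits to that state can be pumped.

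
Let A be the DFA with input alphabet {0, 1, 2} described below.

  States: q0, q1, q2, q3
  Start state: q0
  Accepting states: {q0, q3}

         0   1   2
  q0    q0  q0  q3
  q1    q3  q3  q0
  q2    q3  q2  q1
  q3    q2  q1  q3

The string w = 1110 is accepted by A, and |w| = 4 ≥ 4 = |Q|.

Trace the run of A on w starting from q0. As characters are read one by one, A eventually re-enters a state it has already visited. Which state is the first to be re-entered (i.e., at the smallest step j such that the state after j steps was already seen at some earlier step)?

q0

State sequence: q0 -1-> q0 -1-> q0 -1-> q0 -0-> q0
First repeat at step 1: q0 was already visited.

The earliest repeat is at step j = 1: A is in q0, which it already visited at step i = 0.
The DFA has 4 states, so the proof of the pumping lemma guarantees a repeated state among the first 4+1 visited; the segment between the two visits is the pumpable y.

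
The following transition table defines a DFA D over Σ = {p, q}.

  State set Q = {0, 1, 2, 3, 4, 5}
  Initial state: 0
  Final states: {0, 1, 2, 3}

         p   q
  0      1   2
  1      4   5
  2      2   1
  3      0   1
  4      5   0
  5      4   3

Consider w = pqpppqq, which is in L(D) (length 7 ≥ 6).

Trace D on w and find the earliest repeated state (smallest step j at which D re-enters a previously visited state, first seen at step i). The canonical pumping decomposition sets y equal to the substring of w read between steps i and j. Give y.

State sequence: 0 -p-> 1 -q-> 5 -p-> 4 -p-> 5 -p-> 4 -q-> 0 -q-> 2
First repeat at step 4: 5 was already visited.

So i = 2, j = 4, giving x = w[0:2] = pq, y = w[2:4] = pp, z = w[4:7] = pqq.
Check: |xy| = 4 ≤ 6 and |y| = 2 ≥ 1. Reading y takes D from 5 back to 5, so every xyⁱz is accepted.
With |Q| = 6, pigeonhole forces a state repeat no later than step 6; the substring read between the first and second visits to that state can be pumped.

pp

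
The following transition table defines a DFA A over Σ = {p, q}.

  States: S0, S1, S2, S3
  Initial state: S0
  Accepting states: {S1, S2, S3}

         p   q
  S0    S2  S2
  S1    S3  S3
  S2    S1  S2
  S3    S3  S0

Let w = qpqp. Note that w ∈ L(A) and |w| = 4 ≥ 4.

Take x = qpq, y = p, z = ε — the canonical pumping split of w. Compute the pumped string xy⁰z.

qpq

xy⁰z = xz = qpq·ε = qpq.
Reading y = p takes A from S3 back to S3, so after x the machine is still in S3, and z then leads to the accepting state S3. Hence qpq ∈ L(A).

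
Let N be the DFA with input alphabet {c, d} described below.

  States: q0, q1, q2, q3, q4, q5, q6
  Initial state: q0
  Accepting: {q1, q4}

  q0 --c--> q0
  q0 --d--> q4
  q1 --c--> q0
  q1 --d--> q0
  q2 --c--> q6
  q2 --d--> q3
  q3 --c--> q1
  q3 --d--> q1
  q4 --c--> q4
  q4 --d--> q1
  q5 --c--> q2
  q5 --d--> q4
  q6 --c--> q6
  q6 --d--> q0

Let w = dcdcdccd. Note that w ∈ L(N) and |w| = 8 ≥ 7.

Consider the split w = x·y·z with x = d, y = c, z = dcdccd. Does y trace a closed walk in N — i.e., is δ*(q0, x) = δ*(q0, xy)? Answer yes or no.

yes

State sequence: q0 -d-> q4 -c-> q4

After x (step 1): q4. After xy (step 2): q4.
They match, so y = c drives N around a cycle from q4 back to itself; pumping y any number of times keeps N in q4 before reading z, and xyⁱz ∈ L(N) for every i ≥ 0.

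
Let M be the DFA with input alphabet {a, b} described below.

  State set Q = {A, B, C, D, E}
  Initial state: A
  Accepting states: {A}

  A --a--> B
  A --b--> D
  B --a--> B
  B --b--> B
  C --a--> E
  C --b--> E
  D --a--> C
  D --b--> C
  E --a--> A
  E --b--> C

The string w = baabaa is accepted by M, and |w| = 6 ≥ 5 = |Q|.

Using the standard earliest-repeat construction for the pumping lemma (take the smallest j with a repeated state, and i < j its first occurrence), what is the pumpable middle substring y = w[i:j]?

ab

Run of M on w = b a a b a a:
  step 0: A  (start)
  step 1: D  (read b: A→D)
  step 2: C  (read a: D→C)
  step 3: E  (read a: C→E)
  step 4: C  (read b: E→C)   ← first repeat (C seen earlier)
  step 5: E  (read a: C→E)
  step 6: A  (read a: E→A)

So i = 2, j = 4, giving x = w[0:2] = ba, y = w[2:4] = ab, z = w[4:6] = aa.
Check: |xy| = 4 ≤ 5 and |y| = 2 ≥ 1. Reading y takes M from C back to C, so every xyⁱz is accepted.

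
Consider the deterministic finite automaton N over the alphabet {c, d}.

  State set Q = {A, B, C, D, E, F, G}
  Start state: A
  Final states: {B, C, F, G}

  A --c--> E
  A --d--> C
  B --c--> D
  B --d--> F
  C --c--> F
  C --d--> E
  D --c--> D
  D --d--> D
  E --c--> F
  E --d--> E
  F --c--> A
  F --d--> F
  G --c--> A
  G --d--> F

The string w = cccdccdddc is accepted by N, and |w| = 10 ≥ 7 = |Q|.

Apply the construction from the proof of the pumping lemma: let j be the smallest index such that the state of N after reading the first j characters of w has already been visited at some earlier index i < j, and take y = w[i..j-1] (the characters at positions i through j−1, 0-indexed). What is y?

State sequence: A -c-> E -c-> F -c-> A -d-> C -c-> F -c-> A -d-> C -d-> E -d-> E -c-> F
First repeat at step 3: A was already visited.

So i = 0, j = 3, giving x = w[0:0] = ε, y = w[0:3] = ccc, z = w[3:10] = dccdddc.
Check: |xy| = 3 ≤ 7 and |y| = 3 ≥ 1. Reading y takes N from A back to A, so every xyⁱz is accepted.
Pumping length from the standard proof: p = 7 (the number of states). The repeated state found above gives |xy| = j ≤ 7 and |y| = j − i ≥ 1.

ccc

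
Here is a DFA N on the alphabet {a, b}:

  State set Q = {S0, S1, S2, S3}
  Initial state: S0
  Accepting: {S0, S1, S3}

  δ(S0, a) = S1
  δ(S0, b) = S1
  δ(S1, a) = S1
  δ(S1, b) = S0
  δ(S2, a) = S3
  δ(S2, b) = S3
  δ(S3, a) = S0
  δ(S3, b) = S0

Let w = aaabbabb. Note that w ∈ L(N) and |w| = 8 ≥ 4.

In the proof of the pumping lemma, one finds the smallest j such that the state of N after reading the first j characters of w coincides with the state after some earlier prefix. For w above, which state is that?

Run of N on w = a a a b b a b b:
  step 0: S0  (start)
  step 1: S1  (read a: S0→S1)
  step 2: S1  (read a: S1→S1)   ← first repeat (S1 seen earlier)
  step 3: S1  (read a: S1→S1)
  step 4: S0  (read b: S1→S0)
  step 5: S1  (read b: S0→S1)
  step 6: S1  (read a: S1→S1)
  step 7: S0  (read b: S1→S0)
  step 8: S1  (read b: S0→S1)

The earliest repeat is at step j = 2: N is in S1, which it already visited at step i = 1.

S1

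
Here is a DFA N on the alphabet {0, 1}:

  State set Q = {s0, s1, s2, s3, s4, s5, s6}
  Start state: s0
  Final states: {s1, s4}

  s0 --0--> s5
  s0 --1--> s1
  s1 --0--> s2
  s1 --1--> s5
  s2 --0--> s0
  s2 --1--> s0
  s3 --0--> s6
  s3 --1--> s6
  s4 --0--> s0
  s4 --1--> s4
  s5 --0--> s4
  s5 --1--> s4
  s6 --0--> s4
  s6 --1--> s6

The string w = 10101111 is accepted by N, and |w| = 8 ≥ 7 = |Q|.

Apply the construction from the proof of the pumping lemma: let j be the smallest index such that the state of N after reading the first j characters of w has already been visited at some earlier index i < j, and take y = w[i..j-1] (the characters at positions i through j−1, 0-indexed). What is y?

101

State sequence: s0 -1-> s1 -0-> s2 -1-> s0 -0-> s5 -1-> s4 -1-> s4 -1-> s4 -1-> s4
First repeat at step 3: s0 was already visited.

So i = 0, j = 3, giving x = w[0:0] = ε, y = w[0:3] = 101, z = w[3:8] = 01111.
Check: |xy| = 3 ≤ 7 and |y| = 3 ≥ 1. Reading y takes N from s0 back to s0, so every xyⁱz is accepted.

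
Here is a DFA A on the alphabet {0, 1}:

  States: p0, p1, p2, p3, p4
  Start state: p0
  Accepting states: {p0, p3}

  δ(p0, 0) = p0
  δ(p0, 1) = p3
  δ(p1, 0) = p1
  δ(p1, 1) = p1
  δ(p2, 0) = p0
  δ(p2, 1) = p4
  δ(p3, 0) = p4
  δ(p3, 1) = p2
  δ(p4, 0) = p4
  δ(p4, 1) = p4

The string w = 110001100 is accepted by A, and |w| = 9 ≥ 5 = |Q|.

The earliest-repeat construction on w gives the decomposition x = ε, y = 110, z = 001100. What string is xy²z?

xy^2z = ε·110·110·001100 = 110110001100.
Reading y = 110 takes A from p0 back to p0, so after x·y·y the machine is still in p0, and z then leads to the accepting state p0. Hence 110110001100 ∈ L(A).

110110001100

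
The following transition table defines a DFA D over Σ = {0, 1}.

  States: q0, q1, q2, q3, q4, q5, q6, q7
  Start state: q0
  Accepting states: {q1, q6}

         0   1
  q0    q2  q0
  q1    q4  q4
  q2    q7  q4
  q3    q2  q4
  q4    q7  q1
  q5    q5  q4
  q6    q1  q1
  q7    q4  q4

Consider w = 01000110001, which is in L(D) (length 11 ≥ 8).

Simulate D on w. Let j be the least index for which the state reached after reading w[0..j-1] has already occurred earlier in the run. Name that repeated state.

Run of D on w = 0 1 0 0 0 1 1 0 0 0 1:
  step 0: q0  (start)
  step 1: q2  (read 0: q0→q2)
  step 2: q4  (read 1: q2→q4)
  step 3: q7  (read 0: q4→q7)
  step 4: q4  (read 0: q7→q4)   ← first repeat (q4 seen earlier)
  step 5: q7  (read 0: q4→q7)
  step 6: q4  (read 1: q7→q4)
  step 7: q1  (read 1: q4→q1)
  step 8: q4  (read 0: q1→q4)
  step 9: q7  (read 0: q4→q7)
  step 10: q4  (read 0: q7→q4)
  step 11: q1  (read 1: q4→q1)

The earliest repeat is at step j = 4: D is in q4, which it already visited at step i = 2.
The DFA has 8 states, so the proof of the pumping lemma guarantees a repeated state among the first 8+1 visited; the segment between the two visits is the pumpable y.

q4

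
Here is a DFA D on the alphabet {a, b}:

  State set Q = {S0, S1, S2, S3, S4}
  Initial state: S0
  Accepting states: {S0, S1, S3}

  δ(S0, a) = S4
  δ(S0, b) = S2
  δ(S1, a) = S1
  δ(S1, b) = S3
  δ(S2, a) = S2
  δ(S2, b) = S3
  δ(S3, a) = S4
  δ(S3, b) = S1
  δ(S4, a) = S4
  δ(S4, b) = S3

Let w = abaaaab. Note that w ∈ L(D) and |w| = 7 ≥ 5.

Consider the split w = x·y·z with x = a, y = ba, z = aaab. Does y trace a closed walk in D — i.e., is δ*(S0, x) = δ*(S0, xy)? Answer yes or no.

Run of D on the first 3 characters of w = a b a:
  step 0: S0  (start)
  step 1: S4  (read a: S0→S4)
  step 2: S3  (read b: S4→S3)
  step 3: S4  (read a: S3→S4)

After x (step 1): S4. After xy (step 3): S4.
They match, so y = ba drives D around a cycle from S4 back to itself; pumping y any number of times keeps D in S4 before reading z, and xyⁱz ∈ L(D) for every i ≥ 0.

yes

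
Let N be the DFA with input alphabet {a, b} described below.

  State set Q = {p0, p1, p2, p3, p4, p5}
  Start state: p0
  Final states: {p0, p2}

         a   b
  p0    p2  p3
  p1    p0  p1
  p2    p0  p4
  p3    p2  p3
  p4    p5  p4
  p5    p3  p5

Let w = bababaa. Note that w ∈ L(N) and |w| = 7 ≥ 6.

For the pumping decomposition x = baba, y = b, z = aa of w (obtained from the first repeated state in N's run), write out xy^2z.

bababbaa

xy^2z = baba·b·b·aa = bababbaa.
Reading y = b takes N from p5 back to p5, so after x·y·y the machine is still in p5, and z then leads to the accepting state p2. Hence bababbaa ∈ L(N).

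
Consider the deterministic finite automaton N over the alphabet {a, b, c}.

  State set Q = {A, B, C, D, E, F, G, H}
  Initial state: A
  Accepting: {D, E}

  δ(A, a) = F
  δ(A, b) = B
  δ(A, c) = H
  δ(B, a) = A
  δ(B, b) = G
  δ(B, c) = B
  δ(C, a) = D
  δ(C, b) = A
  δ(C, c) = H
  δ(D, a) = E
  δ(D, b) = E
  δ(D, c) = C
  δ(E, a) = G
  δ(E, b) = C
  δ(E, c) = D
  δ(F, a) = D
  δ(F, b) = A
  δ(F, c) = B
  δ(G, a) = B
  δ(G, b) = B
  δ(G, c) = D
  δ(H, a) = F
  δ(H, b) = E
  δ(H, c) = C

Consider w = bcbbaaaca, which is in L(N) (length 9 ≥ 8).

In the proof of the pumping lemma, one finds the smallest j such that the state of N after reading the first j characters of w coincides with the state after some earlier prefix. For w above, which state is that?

B

State sequence: A -b-> B -c-> B -b-> G -b-> B -a-> A -a-> F -a-> D -c-> C -a-> D
First repeat at step 2: B was already visited.

The earliest repeat is at step j = 2: N is in B, which it already visited at step i = 1.
Pumping length from the standard proof: p = 8 (the number of states). The repeated state found above gives |xy| = j ≤ 8 and |y| = j − i ≥ 1.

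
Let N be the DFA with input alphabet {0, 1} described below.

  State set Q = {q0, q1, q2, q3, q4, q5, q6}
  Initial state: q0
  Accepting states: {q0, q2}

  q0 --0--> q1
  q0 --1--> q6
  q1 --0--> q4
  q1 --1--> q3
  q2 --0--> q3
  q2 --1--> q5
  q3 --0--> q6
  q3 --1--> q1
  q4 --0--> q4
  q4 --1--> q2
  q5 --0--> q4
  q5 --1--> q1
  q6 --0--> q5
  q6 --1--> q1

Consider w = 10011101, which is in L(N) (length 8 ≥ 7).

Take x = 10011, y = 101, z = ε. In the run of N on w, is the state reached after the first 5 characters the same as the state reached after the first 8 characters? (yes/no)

no

Run of N on the first 8 characters of w = 1 0 0 1 1 1 0 1:
  step 0: q0  (start)
  step 1: q6  (read 1: q0→q6)
  step 2: q5  (read 0: q6→q5)
  step 3: q4  (read 0: q5→q4)
  step 4: q2  (read 1: q4→q2)
  step 5: q5  (read 1: q2→q5)
  step 6: q1  (read 1: q5→q1)
  step 7: q4  (read 0: q1→q4)
  step 8: q2  (read 1: q4→q2)

After x (step 5): q5. After xy (step 8): q2.
They differ (q5 ≠ q2), so y is not a cycle from the state after x; this split is not the one the pumping-lemma construction produces, and pumping y need not keep the string in L(N).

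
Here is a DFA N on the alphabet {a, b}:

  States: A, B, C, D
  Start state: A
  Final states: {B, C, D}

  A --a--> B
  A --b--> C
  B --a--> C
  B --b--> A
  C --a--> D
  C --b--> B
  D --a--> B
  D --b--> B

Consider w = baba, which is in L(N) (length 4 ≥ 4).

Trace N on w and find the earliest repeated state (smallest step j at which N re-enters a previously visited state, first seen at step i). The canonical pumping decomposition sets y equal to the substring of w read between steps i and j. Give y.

State sequence: A -b-> C -a-> D -b-> B -a-> C
First repeat at step 4: C was already visited.

So i = 1, j = 4, giving x = w[0:1] = b, y = w[1:4] = aba, z = w[4:4] = ε.
Check: |xy| = 4 ≤ 4 and |y| = 3 ≥ 1. Reading y takes N from C back to C, so every xyⁱz is accepted.
With |Q| = 4, pigeonhole forces a state repeat no later than step 4; the substring read between the first and second visits to that state can be pumped.

aba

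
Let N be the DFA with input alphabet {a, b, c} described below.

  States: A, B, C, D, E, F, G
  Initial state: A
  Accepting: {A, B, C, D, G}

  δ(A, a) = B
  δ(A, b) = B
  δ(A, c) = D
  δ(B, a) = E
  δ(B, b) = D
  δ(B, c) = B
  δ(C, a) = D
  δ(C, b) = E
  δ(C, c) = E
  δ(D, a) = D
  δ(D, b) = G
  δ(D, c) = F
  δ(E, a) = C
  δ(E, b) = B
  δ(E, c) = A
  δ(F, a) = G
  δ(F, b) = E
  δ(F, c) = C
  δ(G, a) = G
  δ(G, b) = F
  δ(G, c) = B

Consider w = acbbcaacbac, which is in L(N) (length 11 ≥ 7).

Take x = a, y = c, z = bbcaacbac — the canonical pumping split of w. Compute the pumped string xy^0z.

abbcaacbac

xy⁰z = xz = a·bbcaacbac = abbcaacbac.
Reading y = c takes N from B back to B, so after x the machine is still in B, and z then leads to the accepting state A. Hence abbcaacbac ∈ L(N).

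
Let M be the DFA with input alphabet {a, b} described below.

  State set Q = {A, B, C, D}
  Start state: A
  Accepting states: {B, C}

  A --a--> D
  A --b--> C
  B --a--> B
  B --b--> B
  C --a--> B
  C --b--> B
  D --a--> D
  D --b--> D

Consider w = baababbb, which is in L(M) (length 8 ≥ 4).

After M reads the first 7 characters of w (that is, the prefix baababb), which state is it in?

B

State sequence: A -b-> C -a-> B -a-> B -b-> B -a-> B -b-> B -b-> B

After reading 7 characters, M is in state B.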